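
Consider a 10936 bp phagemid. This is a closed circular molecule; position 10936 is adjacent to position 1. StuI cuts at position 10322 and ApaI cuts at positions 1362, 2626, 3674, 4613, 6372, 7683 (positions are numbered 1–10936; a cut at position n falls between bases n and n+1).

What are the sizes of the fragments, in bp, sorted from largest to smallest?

Combined cut positions (sorted): 1362, 2626, 3674, 4613, 6372, 7683, 10322.
Circular molecule, 7 cuts → 7 fragments:
  2626 − 1362 = 1264 bp
  3674 − 2626 = 1048 bp
  4613 − 3674 = 939 bp
  6372 − 4613 = 1759 bp
  7683 − 6372 = 1311 bp
  10322 − 7683 = 2639 bp
  wrap: 10936 − 10322 + 1362 = 1976 bp
Sorted largest to smallest: 2639, 1976, 1759, 1311, 1264, 1048, 939 bp.

2639, 1976, 1759, 1311, 1264, 1048, 939 bp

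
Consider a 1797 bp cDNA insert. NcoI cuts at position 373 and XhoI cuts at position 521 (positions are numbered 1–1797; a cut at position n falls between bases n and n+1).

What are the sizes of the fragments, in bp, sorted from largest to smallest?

1276, 373, 148 bp

Combined cut positions (sorted): 373, 521.
Linear molecule, 2 cuts → 3 fragments:
  373 − 0 = 373 bp
  521 − 373 = 148 bp
  1797 − 521 = 1276 bp
Sorted largest to smallest: 1276, 373, 148 bp.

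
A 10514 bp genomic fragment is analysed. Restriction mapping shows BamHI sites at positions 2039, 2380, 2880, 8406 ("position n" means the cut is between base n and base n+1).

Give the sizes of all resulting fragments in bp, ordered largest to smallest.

5526, 2108, 2039, 500, 341 bp

Linear molecule, 4 cuts → 5 fragments:
  2039 − 0 = 2039 bp
  2380 − 2039 = 341 bp
  2880 − 2380 = 500 bp
  8406 − 2880 = 5526 bp
  10514 − 8406 = 2108 bp
Sorted largest to smallest: 5526, 2108, 2039, 500, 341 bp.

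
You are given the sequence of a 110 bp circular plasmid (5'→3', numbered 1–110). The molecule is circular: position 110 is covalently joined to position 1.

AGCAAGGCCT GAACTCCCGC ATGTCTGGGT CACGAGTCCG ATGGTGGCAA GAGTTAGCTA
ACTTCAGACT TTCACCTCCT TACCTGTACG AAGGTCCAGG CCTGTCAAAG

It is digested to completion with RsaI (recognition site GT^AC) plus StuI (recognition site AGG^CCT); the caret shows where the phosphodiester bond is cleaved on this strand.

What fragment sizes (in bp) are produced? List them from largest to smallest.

80, 17, 13 bp

The RsaI site (GTAC) starts at position 86.
RsaI cuts after base 2 of each site, so after position 87.
StuI sites (AGGCCT) start at positions 5, 98.
StuI cuts after base 3 of each site, so after positions 7, 100.
Combined cut positions: 7, 87, 100.
Circular molecule, 3 cuts → 3 fragments:
  8–87 → 80 bp
  88–100 → 13 bp
  101–110 then 1–7 → 10 + 7 = 17 bp
Sorted largest to smallest: 80, 17, 13 bp.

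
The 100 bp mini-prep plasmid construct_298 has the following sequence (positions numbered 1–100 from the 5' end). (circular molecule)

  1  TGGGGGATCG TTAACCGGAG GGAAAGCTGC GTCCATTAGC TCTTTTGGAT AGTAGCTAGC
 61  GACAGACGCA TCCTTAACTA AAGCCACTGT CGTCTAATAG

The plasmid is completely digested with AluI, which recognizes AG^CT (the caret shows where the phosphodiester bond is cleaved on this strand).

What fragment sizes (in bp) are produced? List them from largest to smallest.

71, 16, 13 bp

AluI sites (AGCT) start at positions 25, 38, 54.
AluI cuts after base 2 of each site, so after positions 26, 39, 55.
Circular molecule, 3 cuts → 3 fragments:
  27–39 → 13 bp
  40–55 → 16 bp
  56–100 then 1–26 → 45 + 26 = 71 bp
Sorted largest to smallest: 71, 16, 13 bp.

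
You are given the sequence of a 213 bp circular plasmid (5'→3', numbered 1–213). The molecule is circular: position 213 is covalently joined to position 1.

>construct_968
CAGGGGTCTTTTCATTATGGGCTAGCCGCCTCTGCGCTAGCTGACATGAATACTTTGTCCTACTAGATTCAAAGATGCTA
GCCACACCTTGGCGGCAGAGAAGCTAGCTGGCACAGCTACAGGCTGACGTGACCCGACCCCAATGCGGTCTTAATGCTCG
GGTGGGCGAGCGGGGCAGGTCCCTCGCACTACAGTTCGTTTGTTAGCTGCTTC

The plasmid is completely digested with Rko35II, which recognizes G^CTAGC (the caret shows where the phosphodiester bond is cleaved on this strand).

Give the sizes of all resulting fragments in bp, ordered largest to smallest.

Rko35II sites (GCTAGC) start at positions 21, 36, 77, 103.
Rko35II cuts after the first base of each site, so after positions 21, 36, 77, 103.
Circular molecule, 4 cuts → 4 fragments:
  22–36 → 15 bp
  37–77 → 41 bp
  78–103 → 26 bp
  104–213 then 1–21 → 110 + 21 = 131 bp
Sorted largest to smallest: 131, 41, 26, 15 bp.

131, 41, 26, 15 bp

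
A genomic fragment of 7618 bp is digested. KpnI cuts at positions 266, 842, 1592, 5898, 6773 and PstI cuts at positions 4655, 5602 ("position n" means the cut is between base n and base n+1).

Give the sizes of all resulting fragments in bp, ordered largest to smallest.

3063, 947, 875, 845, 750, 576, 296, 266 bp

Combined cut positions (sorted): 266, 842, 1592, 4655, 5602, 5898, 6773.
Linear molecule, 7 cuts → 8 fragments:
  266 − 0 = 266 bp
  842 − 266 = 576 bp
  1592 − 842 = 750 bp
  4655 − 1592 = 3063 bp
  5602 − 4655 = 947 bp
  5898 − 5602 = 296 bp
  6773 − 5898 = 875 bp
  7618 − 6773 = 845 bp
Sorted largest to smallest: 3063, 947, 875, 845, 750, 576, 296, 266 bp.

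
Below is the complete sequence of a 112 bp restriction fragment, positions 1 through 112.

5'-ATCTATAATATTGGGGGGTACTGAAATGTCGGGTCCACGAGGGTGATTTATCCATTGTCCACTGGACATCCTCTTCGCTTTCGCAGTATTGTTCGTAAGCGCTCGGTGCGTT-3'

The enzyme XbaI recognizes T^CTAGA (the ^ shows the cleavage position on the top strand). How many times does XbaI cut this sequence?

0

No occurrence of TCTAGA is present in the sequence.
XbaI does not cut: 0 sites.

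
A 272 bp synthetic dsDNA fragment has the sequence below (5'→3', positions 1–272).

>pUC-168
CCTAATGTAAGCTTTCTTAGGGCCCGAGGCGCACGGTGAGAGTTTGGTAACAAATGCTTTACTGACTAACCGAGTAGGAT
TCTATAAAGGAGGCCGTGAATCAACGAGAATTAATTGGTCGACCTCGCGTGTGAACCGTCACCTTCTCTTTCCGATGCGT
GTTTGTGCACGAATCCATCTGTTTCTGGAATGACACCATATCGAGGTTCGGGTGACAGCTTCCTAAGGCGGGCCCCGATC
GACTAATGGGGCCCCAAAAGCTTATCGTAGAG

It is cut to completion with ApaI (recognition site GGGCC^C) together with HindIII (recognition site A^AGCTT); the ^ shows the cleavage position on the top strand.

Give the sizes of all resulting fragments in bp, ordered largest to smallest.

210, 19, 15, 14, 9, 5 bp

ApaI sites (GGGCCC) start at positions 20, 230, 249.
ApaI cuts after base 5 of each site (before the last base), so after positions 24, 234, 253.
HindIII sites (AAGCTT) start at positions 9, 258.
HindIII cuts after the first base of each site, so after positions 9, 258.
Combined cut positions: 9, 24, 234, 253, 258.
Linear molecule, 5 cuts → 6 fragments:
  1–9 → 9 bp
  10–24 → 15 bp
  25–234 → 210 bp
  235–253 → 19 bp
  254–258 → 5 bp
  259–272 → 14 bp
Sorted largest to smallest: 210, 19, 15, 14, 9, 5 bp.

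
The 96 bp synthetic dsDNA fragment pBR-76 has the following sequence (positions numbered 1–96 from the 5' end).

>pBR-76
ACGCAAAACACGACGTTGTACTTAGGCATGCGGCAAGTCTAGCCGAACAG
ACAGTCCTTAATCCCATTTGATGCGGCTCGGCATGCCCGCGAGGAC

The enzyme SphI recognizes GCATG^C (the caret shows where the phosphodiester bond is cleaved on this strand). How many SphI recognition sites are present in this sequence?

GCATGC occurs starting at positions 26, 81.
SphI cuts at 2 sites.

2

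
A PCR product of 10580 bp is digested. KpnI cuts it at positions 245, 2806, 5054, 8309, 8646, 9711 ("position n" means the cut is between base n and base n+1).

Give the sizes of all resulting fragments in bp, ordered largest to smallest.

Linear molecule, 6 cuts → 7 fragments:
  245 − 0 = 245 bp
  2806 − 245 = 2561 bp
  5054 − 2806 = 2248 bp
  8309 − 5054 = 3255 bp
  8646 − 8309 = 337 bp
  9711 − 8646 = 1065 bp
  10580 − 9711 = 869 bp
Sorted largest to smallest: 3255, 2561, 2248, 1065, 869, 337, 245 bp.

3255, 2561, 2248, 1065, 869, 337, 245 bp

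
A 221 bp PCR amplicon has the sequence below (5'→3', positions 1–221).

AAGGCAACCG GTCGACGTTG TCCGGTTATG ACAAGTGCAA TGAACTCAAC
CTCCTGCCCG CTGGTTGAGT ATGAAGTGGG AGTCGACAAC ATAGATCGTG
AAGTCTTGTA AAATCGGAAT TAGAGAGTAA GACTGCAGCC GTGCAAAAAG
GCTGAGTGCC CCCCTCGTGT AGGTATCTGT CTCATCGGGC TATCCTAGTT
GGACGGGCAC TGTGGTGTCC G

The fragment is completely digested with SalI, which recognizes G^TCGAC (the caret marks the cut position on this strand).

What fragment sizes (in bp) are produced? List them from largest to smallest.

SalI sites (GTCGAC) start at positions 11, 82.
SalI cuts after the first base of each site, so after positions 11, 82.
Linear molecule, 2 cuts → 3 fragments:
  1–11 → 11 bp
  12–82 → 71 bp
  83–221 → 139 bp
Sorted largest to smallest: 139, 71, 11 bp.

139, 71, 11 bp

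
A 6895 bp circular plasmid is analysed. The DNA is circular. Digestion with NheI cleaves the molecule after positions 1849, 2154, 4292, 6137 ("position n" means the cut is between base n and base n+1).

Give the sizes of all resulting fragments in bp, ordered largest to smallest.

Circular molecule, 4 cuts → 4 fragments:
  2154 − 1849 = 305 bp
  4292 − 2154 = 2138 bp
  6137 − 4292 = 1845 bp
  wrap: 6895 − 6137 + 1849 = 2607 bp
Sorted largest to smallest: 2607, 2138, 1845, 305 bp.

2607, 2138, 1845, 305 bp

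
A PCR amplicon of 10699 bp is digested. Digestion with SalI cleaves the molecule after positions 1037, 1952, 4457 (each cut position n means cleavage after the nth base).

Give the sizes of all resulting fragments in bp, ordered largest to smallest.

Linear molecule, 3 cuts → 4 fragments:
  1037 − 0 = 1037 bp
  1952 − 1037 = 915 bp
  4457 − 1952 = 2505 bp
  10699 − 4457 = 6242 bp
Sorted largest to smallest: 6242, 2505, 1037, 915 bp.

6242, 2505, 1037, 915 bp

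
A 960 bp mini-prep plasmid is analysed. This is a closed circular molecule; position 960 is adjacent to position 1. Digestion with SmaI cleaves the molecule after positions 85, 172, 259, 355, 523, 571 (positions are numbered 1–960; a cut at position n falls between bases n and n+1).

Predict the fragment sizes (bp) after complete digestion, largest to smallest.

Circular molecule, 6 cuts → 6 fragments:
  172 − 85 = 87 bp
  259 − 172 = 87 bp
  355 − 259 = 96 bp
  523 − 355 = 168 bp
  571 − 523 = 48 bp
  wrap: 960 − 571 + 85 = 474 bp
Sorted largest to smallest: 474, 168, 96, 87, 87, 48 bp.

474, 168, 96, 87, 87, 48 bp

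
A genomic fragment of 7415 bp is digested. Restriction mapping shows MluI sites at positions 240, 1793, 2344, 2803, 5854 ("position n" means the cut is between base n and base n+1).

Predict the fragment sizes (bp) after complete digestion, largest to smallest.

3051, 1561, 1553, 551, 459, 240 bp

Linear molecule, 5 cuts → 6 fragments:
  240 − 0 = 240 bp
  1793 − 240 = 1553 bp
  2344 − 1793 = 551 bp
  2803 − 2344 = 459 bp
  5854 − 2803 = 3051 bp
  7415 − 5854 = 1561 bp
Sorted largest to smallest: 3051, 1561, 1553, 551, 459, 240 bp.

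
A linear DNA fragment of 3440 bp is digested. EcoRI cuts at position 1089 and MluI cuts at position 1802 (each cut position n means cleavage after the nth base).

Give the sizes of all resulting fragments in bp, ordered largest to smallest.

Combined cut positions (sorted): 1089, 1802.
Linear molecule, 2 cuts → 3 fragments:
  1089 − 0 = 1089 bp
  1802 − 1089 = 713 bp
  3440 − 1802 = 1638 bp
Sorted largest to smallest: 1638, 1089, 713 bp.

1638, 1089, 713 bp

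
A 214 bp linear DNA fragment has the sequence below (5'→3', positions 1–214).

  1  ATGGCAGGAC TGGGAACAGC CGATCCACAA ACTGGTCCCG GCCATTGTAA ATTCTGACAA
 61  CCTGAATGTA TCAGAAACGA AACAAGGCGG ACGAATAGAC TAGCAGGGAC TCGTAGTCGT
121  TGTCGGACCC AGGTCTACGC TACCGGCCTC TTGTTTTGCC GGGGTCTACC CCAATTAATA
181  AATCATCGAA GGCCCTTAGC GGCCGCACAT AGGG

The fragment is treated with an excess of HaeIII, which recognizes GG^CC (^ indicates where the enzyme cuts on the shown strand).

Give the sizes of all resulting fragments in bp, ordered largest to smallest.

HaeIII sites (GGCC) start at positions 40, 145, 191, 201.
HaeIII cuts after base 2 of each site, so after positions 41, 146, 192, 202.
Linear molecule, 4 cuts → 5 fragments:
  1–41 → 41 bp
  42–146 → 105 bp
  147–192 → 46 bp
  193–202 → 10 bp
  203–214 → 12 bp
Sorted largest to smallest: 105, 46, 41, 12, 10 bp.

105, 46, 41, 12, 10 bp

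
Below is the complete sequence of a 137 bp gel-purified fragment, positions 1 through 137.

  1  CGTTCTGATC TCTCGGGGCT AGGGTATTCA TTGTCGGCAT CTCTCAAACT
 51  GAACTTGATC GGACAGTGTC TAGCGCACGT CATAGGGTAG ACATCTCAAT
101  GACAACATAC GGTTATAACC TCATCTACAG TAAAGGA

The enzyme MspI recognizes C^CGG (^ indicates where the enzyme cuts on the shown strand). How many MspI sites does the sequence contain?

No occurrence of CCGG is present in the sequence.
MspI does not cut: 0 sites.

0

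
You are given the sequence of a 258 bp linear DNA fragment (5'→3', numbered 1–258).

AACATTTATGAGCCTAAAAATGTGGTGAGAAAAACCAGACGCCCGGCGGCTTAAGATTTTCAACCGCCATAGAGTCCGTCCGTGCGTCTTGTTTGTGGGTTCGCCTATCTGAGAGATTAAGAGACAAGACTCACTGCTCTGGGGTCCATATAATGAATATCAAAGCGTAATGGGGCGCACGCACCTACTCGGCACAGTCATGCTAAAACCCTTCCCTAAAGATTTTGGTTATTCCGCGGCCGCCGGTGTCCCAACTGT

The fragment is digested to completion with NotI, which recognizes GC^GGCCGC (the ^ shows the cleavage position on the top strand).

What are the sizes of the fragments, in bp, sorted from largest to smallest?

The NotI site (GCGGCCGC) starts at position 236.
NotI cuts after base 2 of each site, so after position 237.
Linear molecule, 1 cut → 2 fragments:
  1–237 → 237 bp
  238–258 → 21 bp
Sorted largest to smallest: 237, 21 bp.

237, 21 bp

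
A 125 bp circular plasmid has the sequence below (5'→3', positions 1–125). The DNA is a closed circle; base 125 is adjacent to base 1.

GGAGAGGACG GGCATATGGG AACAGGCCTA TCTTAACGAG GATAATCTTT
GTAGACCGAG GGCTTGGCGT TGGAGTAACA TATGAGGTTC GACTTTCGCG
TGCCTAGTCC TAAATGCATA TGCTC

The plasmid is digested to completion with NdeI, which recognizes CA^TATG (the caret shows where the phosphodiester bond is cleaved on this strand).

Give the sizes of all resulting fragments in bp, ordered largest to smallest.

66, 38, 21 bp

NdeI sites (CATATG) start at positions 13, 79, 117.
NdeI cuts after base 2 of each site, so after positions 14, 80, 118.
Circular molecule, 3 cuts → 3 fragments:
  15–80 → 66 bp
  81–118 → 38 bp
  119–125 then 1–14 → 7 + 14 = 21 bp
Sorted largest to smallest: 66, 38, 21 bp.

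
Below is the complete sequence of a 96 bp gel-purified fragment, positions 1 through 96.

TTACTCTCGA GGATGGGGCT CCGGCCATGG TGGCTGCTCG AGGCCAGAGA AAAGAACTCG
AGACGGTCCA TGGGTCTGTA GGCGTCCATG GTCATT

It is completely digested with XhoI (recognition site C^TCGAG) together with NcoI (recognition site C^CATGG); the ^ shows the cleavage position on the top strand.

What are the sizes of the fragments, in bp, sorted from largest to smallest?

XhoI sites (CTCGAG) start at positions 6, 37, 57.
XhoI cuts after the first base of each site, so after positions 6, 37, 57.
NcoI sites (CCATGG) start at positions 25, 68, 86.
NcoI cuts after the first base of each site, so after positions 25, 68, 86.
Combined cut positions: 6, 25, 37, 57, 68, 86.
Linear molecule, 6 cuts → 7 fragments:
  1–6 → 6 bp
  7–25 → 19 bp
  26–37 → 12 bp
  38–57 → 20 bp
  58–68 → 11 bp
  69–86 → 18 bp
  87–96 → 10 bp
Sorted largest to smallest: 20, 19, 18, 12, 11, 10, 6 bp.

20, 19, 18, 12, 11, 10, 6 bp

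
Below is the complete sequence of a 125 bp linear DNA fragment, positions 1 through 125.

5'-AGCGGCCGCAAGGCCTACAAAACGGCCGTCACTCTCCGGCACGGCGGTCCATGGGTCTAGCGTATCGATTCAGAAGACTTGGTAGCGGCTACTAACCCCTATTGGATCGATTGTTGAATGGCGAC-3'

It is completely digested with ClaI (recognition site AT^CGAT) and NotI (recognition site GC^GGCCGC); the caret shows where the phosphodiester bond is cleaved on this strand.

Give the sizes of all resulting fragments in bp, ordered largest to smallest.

62, 42, 18, 3 bp

ClaI sites (ATCGAT) start at positions 64, 106.
ClaI cuts after base 2 of each site, so after positions 65, 107.
The NotI site (GCGGCCGC) starts at position 2.
NotI cuts after base 2 of each site, so after position 3.
Combined cut positions: 3, 65, 107.
Linear molecule, 3 cuts → 4 fragments:
  1–3 → 3 bp
  4–65 → 62 bp
  66–107 → 42 bp
  108–125 → 18 bp
Sorted largest to smallest: 62, 42, 18, 3 bp.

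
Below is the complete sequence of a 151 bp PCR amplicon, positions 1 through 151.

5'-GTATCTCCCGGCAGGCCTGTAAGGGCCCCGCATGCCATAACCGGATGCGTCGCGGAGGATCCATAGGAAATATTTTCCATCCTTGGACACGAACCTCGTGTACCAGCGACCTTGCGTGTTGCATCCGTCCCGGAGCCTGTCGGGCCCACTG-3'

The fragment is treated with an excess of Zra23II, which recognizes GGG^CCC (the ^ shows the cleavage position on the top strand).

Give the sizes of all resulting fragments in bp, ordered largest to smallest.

119, 25, 7 bp

Zra23II sites (GGGCCC) start at positions 23, 142.
Zra23II cuts after base 3 of each site, so after positions 25, 144.
Linear molecule, 2 cuts → 3 fragments:
  1–25 → 25 bp
  26–144 → 119 bp
  145–151 → 7 bp
Sorted largest to smallest: 119, 25, 7 bp.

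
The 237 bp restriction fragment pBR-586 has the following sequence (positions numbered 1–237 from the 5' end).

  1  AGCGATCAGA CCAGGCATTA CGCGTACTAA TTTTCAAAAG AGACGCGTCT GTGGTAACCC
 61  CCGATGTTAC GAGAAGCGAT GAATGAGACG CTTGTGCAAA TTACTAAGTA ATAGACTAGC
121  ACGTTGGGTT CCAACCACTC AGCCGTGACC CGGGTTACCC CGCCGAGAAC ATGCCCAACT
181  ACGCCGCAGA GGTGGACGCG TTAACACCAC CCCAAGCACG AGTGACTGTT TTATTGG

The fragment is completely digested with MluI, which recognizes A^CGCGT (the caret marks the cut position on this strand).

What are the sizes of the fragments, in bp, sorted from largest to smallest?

MluI sites (ACGCGT) start at positions 20, 43, 196.
MluI cuts after the first base of each site, so after positions 20, 43, 196.
Linear molecule, 3 cuts → 4 fragments:
  1–20 → 20 bp
  21–43 → 23 bp
  44–196 → 153 bp
  197–237 → 41 bp
Sorted largest to smallest: 153, 41, 23, 20 bp.

153, 41, 23, 20 bp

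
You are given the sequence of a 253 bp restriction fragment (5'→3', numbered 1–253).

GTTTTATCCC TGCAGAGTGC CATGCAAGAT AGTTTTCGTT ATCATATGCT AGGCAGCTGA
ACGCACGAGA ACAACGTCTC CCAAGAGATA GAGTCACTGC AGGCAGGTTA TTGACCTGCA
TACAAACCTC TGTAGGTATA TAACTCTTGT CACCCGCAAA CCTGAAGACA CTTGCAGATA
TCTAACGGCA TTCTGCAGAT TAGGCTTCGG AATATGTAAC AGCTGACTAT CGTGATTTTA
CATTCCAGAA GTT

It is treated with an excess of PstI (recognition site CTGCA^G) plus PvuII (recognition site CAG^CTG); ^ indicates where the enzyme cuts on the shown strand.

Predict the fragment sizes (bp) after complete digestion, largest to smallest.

PstI sites (CTGCAG) start at positions 10, 97, 193.
PstI cuts after base 5 of each site (before the last base), so after positions 14, 101, 197.
PvuII sites (CAGCTG) start at positions 54, 220.
PvuII cuts after base 3 of each site, so after positions 56, 222.
Combined cut positions: 14, 56, 101, 197, 222.
Linear molecule, 5 cuts → 6 fragments:
  1–14 → 14 bp
  15–56 → 42 bp
  57–101 → 45 bp
  102–197 → 96 bp
  198–222 → 25 bp
  223–253 → 31 bp
Sorted largest to smallest: 96, 45, 42, 31, 25, 14 bp.

96, 45, 42, 31, 25, 14 bp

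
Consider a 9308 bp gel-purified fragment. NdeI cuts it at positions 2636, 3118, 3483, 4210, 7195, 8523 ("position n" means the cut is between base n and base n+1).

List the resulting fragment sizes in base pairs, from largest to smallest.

2985, 2636, 1328, 785, 727, 482, 365 bp

Linear molecule, 6 cuts → 7 fragments:
  2636 − 0 = 2636 bp
  3118 − 2636 = 482 bp
  3483 − 3118 = 365 bp
  4210 − 3483 = 727 bp
  7195 − 4210 = 2985 bp
  8523 − 7195 = 1328 bp
  9308 − 8523 = 785 bp
Sorted largest to smallest: 2985, 2636, 1328, 785, 727, 482, 365 bp.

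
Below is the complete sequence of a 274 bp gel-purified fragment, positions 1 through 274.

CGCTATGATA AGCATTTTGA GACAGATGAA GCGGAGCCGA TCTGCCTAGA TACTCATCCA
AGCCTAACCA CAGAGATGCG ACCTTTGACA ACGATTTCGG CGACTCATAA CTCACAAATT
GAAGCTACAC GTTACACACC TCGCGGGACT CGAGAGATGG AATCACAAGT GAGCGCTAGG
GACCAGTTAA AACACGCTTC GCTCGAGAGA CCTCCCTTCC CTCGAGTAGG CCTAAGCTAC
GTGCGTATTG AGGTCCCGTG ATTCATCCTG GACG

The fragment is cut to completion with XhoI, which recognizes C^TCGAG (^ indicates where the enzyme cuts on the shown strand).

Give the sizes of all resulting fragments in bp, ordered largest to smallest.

XhoI sites (CTCGAG) start at positions 149, 202, 221.
XhoI cuts after the first base of each site, so after positions 149, 202, 221.
Linear molecule, 3 cuts → 4 fragments:
  1–149 → 149 bp
  150–202 → 53 bp
  203–221 → 19 bp
  222–274 → 53 bp
Sorted largest to smallest: 149, 53, 53, 19 bp.

149, 53, 53, 19 bp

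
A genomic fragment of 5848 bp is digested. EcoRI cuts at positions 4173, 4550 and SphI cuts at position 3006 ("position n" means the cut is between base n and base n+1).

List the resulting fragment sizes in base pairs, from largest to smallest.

Combined cut positions (sorted): 3006, 4173, 4550.
Linear molecule, 3 cuts → 4 fragments:
  3006 − 0 = 3006 bp
  4173 − 3006 = 1167 bp
  4550 − 4173 = 377 bp
  5848 − 4550 = 1298 bp
Sorted largest to smallest: 3006, 1298, 1167, 377 bp.

3006, 1298, 1167, 377 bp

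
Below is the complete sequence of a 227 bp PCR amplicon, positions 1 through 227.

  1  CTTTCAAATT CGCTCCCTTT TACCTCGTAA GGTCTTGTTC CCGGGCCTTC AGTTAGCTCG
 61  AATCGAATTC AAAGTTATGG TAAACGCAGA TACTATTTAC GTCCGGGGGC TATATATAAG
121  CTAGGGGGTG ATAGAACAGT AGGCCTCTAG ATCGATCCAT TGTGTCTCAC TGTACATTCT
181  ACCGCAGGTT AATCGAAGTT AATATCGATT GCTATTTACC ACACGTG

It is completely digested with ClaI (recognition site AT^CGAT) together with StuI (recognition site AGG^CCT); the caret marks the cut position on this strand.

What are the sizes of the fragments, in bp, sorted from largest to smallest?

143, 53, 22, 9 bp

ClaI sites (ATCGAT) start at positions 151, 204.
ClaI cuts after base 2 of each site, so after positions 152, 205.
The StuI site (AGGCCT) starts at position 141.
StuI cuts after base 3 of each site, so after position 143.
Combined cut positions: 143, 152, 205.
Linear molecule, 3 cuts → 4 fragments:
  1–143 → 143 bp
  144–152 → 9 bp
  153–205 → 53 bp
  206–227 → 22 bp
Sorted largest to smallest: 143, 53, 22, 9 bp.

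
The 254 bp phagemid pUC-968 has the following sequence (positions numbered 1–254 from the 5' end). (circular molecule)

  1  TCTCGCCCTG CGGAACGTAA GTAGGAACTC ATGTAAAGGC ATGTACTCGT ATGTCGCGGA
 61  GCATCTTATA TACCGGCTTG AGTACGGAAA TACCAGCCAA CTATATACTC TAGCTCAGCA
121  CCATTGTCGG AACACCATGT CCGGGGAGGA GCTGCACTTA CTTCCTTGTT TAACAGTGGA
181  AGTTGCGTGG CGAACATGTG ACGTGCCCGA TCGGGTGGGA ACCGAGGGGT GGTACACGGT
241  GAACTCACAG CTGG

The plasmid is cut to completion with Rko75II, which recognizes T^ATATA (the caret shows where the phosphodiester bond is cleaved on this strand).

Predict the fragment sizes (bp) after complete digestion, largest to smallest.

219, 35 bp

Rko75II sites (TATATA) start at positions 67, 102.
Rko75II cuts after the first base of each site, so after positions 67, 102.
Circular molecule, 2 cuts → 2 fragments:
  68–102 → 35 bp
  103–254 then 1–67 → 152 + 67 = 219 bp
Sorted largest to smallest: 219, 35 bp.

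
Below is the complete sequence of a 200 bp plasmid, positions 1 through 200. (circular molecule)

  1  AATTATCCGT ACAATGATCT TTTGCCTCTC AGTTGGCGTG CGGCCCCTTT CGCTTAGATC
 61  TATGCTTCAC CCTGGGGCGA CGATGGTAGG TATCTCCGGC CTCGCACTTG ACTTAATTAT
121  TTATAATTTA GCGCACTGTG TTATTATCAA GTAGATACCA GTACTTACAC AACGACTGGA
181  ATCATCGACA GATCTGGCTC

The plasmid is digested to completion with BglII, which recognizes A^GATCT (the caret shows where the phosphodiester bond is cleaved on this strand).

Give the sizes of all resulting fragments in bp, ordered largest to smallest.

134, 66 bp

BglII sites (AGATCT) start at positions 56, 190.
BglII cuts after the first base of each site, so after positions 56, 190.
Circular molecule, 2 cuts → 2 fragments:
  57–190 → 134 bp
  191–200 then 1–56 → 10 + 56 = 66 bp
Sorted largest to smallest: 134, 66 bp.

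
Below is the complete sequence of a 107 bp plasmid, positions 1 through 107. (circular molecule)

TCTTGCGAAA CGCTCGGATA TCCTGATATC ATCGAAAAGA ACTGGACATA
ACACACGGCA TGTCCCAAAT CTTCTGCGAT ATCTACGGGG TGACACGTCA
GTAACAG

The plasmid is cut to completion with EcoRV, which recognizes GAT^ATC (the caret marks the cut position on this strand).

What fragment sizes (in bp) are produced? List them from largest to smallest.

53, 46, 8 bp

EcoRV sites (GATATC) start at positions 17, 25, 78.
EcoRV cuts after base 3 of each site, so after positions 19, 27, 80.
Circular molecule, 3 cuts → 3 fragments:
  20–27 → 8 bp
  28–80 → 53 bp
  81–107 then 1–19 → 27 + 19 = 46 bp
Sorted largest to smallest: 53, 46, 8 bp.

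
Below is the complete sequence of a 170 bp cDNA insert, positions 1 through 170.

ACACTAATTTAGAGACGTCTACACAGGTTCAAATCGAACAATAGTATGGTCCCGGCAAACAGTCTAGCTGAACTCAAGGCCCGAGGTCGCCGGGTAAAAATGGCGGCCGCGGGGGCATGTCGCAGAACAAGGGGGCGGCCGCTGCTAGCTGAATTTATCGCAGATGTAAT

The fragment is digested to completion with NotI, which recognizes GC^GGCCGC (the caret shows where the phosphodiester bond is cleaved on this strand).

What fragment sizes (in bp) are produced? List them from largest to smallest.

NotI sites (GCGGCCGC) start at positions 103, 135.
NotI cuts after base 2 of each site, so after positions 104, 136.
Linear molecule, 2 cuts → 3 fragments:
  1–104 → 104 bp
  105–136 → 32 bp
  137–170 → 34 bp
Sorted largest to smallest: 104, 34, 32 bp.

104, 34, 32 bp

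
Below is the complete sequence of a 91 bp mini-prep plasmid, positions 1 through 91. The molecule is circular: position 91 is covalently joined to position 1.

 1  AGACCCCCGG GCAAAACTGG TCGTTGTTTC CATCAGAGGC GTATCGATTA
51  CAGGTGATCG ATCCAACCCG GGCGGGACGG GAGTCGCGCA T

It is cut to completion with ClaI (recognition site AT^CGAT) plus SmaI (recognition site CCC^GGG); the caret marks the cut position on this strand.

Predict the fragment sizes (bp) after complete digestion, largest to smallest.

ClaI sites (ATCGAT) start at positions 43, 57.
ClaI cuts after base 2 of each site, so after positions 44, 58.
SmaI sites (CCCGGG) start at positions 6, 67.
SmaI cuts after base 3 of each site, so after positions 8, 69.
Combined cut positions: 8, 44, 58, 69.
Circular molecule, 4 cuts → 4 fragments:
  9–44 → 36 bp
  45–58 → 14 bp
  59–69 → 11 bp
  70–91 then 1–8 → 22 + 8 = 30 bp
Sorted largest to smallest: 36, 30, 14, 11 bp.

36, 30, 14, 11 bp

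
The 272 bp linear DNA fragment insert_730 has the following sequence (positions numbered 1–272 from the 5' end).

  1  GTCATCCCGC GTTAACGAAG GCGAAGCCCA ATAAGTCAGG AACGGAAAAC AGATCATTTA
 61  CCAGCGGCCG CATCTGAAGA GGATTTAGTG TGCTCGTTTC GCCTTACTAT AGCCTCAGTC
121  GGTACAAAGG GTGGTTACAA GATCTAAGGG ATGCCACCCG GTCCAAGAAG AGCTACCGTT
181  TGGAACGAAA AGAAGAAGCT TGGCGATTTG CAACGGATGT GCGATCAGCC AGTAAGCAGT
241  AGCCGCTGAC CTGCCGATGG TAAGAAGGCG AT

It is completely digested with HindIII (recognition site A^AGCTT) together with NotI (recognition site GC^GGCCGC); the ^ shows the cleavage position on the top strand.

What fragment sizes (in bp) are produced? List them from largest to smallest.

131, 76, 65 bp

The HindIII site (AAGCTT) starts at position 196.
HindIII cuts after the first base of each site, so after position 196.
The NotI site (GCGGCCGC) starts at position 64.
NotI cuts after base 2 of each site, so after position 65.
Combined cut positions: 65, 196.
Linear molecule, 2 cuts → 3 fragments:
  1–65 → 65 bp
  66–196 → 131 bp
  197–272 → 76 bp
Sorted largest to smallest: 131, 76, 65 bp.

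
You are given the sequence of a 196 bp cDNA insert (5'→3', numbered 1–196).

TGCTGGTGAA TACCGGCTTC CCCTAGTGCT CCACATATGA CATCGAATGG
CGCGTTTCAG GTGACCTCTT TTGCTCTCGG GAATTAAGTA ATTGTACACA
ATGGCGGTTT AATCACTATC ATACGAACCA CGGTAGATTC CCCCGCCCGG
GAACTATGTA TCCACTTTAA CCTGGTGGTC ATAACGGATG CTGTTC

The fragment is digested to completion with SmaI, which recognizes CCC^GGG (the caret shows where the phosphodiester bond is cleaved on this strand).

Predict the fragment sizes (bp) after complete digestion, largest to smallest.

The SmaI site (CCCGGG) starts at position 146.
SmaI cuts after base 3 of each site, so after position 148.
Linear molecule, 1 cut → 2 fragments:
  1–148 → 148 bp
  149–196 → 48 bp
Sorted largest to smallest: 148, 48 bp.

148, 48 bp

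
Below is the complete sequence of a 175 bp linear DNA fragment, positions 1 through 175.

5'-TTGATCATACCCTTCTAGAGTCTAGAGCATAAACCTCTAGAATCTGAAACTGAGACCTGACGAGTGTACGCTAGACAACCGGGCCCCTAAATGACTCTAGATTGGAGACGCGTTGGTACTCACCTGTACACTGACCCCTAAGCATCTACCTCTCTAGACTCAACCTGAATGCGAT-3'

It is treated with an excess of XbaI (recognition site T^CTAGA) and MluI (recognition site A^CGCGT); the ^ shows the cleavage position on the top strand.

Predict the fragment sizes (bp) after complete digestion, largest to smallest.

XbaI sites (TCTAGA) start at positions 14, 21, 36, 96, 153.
XbaI cuts after the first base of each site, so after positions 14, 21, 36, 96, 153.
The MluI site (ACGCGT) starts at position 108.
MluI cuts after the first base of each site, so after position 108.
Combined cut positions: 14, 21, 36, 96, 108, 153.
Linear molecule, 6 cuts → 7 fragments:
  1–14 → 14 bp
  15–21 → 7 bp
  22–36 → 15 bp
  37–96 → 60 bp
  97–108 → 12 bp
  109–153 → 45 bp
  154–175 → 22 bp
Sorted largest to smallest: 60, 45, 22, 15, 14, 12, 7 bp.

60, 45, 22, 15, 14, 12, 7 bp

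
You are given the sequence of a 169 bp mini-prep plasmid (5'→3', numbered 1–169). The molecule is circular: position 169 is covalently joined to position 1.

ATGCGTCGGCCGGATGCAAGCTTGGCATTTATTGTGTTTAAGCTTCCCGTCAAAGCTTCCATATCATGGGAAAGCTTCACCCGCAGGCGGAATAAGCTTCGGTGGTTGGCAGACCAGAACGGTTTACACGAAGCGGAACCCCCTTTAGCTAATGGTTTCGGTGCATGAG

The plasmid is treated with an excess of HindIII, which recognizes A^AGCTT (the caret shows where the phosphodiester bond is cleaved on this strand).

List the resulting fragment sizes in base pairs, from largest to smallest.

HindIII sites (AAGCTT) start at positions 18, 40, 53, 72, 94.
HindIII cuts after the first base of each site, so after positions 18, 40, 53, 72, 94.
Circular molecule, 5 cuts → 5 fragments:
  19–40 → 22 bp
  41–53 → 13 bp
  54–72 → 19 bp
  73–94 → 22 bp
  95–169 then 1–18 → 75 + 18 = 93 bp
Sorted largest to smallest: 93, 22, 22, 19, 13 bp.

93, 22, 22, 19, 13 bp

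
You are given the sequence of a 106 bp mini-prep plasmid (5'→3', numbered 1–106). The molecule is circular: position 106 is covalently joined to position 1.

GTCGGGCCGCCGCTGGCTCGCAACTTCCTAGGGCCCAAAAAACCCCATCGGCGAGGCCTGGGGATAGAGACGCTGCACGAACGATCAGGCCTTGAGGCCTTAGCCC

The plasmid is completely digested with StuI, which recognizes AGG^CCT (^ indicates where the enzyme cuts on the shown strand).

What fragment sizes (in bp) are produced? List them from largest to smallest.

65, 33, 8 bp

StuI sites (AGGCCT) start at positions 54, 87, 95.
StuI cuts after base 3 of each site, so after positions 56, 89, 97.
Circular molecule, 3 cuts → 3 fragments:
  57–89 → 33 bp
  90–97 → 8 bp
  98–106 then 1–56 → 9 + 56 = 65 bp
Sorted largest to smallest: 65, 33, 8 bp.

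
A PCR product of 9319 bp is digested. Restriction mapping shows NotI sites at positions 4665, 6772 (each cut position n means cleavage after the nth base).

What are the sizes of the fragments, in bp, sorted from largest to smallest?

4665, 2547, 2107 bp

Linear molecule, 2 cuts → 3 fragments:
  4665 − 0 = 4665 bp
  6772 − 4665 = 2107 bp
  9319 − 6772 = 2547 bp
Sorted largest to smallest: 4665, 2547, 2107 bp.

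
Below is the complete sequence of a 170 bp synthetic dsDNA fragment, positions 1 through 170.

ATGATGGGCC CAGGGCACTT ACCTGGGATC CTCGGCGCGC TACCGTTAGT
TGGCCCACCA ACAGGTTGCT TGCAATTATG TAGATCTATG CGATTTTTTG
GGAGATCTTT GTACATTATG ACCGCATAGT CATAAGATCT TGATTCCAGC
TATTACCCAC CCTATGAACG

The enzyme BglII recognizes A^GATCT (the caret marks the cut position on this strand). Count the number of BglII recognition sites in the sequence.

AGATCT occurs starting at positions 82, 103, 135.
BglII cuts at 3 sites.

3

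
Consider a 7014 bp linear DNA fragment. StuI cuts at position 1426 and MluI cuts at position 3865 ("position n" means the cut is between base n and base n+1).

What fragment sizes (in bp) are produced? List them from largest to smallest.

3149, 2439, 1426 bp

Combined cut positions (sorted): 1426, 3865.
Linear molecule, 2 cuts → 3 fragments:
  1426 − 0 = 1426 bp
  3865 − 1426 = 2439 bp
  7014 − 3865 = 3149 bp
Sorted largest to smallest: 3149, 2439, 1426 bp.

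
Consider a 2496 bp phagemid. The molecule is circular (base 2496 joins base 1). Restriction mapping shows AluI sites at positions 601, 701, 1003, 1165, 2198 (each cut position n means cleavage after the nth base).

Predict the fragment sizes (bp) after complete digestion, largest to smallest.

1033, 899, 302, 162, 100 bp

Circular molecule, 5 cuts → 5 fragments:
  701 − 601 = 100 bp
  1003 − 701 = 302 bp
  1165 − 1003 = 162 bp
  2198 − 1165 = 1033 bp
  wrap: 2496 − 2198 + 601 = 899 bp
Sorted largest to smallest: 1033, 899, 302, 162, 100 bp.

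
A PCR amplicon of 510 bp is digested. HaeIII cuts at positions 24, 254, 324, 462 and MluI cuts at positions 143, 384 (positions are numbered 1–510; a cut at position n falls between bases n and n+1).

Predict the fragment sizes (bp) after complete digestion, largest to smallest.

Combined cut positions (sorted): 24, 143, 254, 324, 384, 462.
Linear molecule, 6 cuts → 7 fragments:
  24 − 0 = 24 bp
  143 − 24 = 119 bp
  254 − 143 = 111 bp
  324 − 254 = 70 bp
  384 − 324 = 60 bp
  462 − 384 = 78 bp
  510 − 462 = 48 bp
Sorted largest to smallest: 119, 111, 78, 70, 60, 48, 24 bp.

119, 111, 78, 70, 60, 48, 24 bp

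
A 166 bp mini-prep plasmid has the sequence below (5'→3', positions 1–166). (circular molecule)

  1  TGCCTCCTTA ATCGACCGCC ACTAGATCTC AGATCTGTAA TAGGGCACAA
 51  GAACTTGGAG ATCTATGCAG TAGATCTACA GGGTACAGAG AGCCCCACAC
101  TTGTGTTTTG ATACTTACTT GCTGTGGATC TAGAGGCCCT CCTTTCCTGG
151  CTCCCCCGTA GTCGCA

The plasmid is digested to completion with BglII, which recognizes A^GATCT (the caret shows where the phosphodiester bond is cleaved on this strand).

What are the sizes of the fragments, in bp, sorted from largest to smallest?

BglII sites (AGATCT) start at positions 24, 31, 59, 72.
BglII cuts after the first base of each site, so after positions 24, 31, 59, 72.
Circular molecule, 4 cuts → 4 fragments:
  25–31 → 7 bp
  32–59 → 28 bp
  60–72 → 13 bp
  73–166 then 1–24 → 94 + 24 = 118 bp
Sorted largest to smallest: 118, 28, 13, 7 bp.

118, 28, 13, 7 bp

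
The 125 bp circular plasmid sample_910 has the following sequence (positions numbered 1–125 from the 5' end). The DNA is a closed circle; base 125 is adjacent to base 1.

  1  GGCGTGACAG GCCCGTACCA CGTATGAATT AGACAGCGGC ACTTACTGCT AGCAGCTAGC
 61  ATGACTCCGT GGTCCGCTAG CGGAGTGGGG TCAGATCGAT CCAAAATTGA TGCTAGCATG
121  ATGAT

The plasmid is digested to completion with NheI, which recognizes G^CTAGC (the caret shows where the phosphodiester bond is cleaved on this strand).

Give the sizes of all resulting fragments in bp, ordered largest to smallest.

NheI sites (GCTAGC) start at positions 48, 55, 76, 112.
NheI cuts after the first base of each site, so after positions 48, 55, 76, 112.
Circular molecule, 4 cuts → 4 fragments:
  49–55 → 7 bp
  56–76 → 21 bp
  77–112 → 36 bp
  113–125 then 1–48 → 13 + 48 = 61 bp
Sorted largest to smallest: 61, 36, 21, 7 bp.

61, 36, 21, 7 bp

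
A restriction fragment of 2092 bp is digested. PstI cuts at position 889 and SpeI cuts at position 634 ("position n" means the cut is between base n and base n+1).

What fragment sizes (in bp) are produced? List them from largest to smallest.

1203, 634, 255 bp

Combined cut positions (sorted): 634, 889.
Linear molecule, 2 cuts → 3 fragments:
  634 − 0 = 634 bp
  889 − 634 = 255 bp
  2092 − 889 = 1203 bp
Sorted largest to smallest: 1203, 634, 255 bp.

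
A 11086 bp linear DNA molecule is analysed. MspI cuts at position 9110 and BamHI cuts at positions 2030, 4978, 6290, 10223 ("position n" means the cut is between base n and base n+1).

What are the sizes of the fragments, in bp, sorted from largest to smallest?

2948, 2820, 2030, 1312, 1113, 863 bp

Combined cut positions (sorted): 2030, 4978, 6290, 9110, 10223.
Linear molecule, 5 cuts → 6 fragments:
  2030 − 0 = 2030 bp
  4978 − 2030 = 2948 bp
  6290 − 4978 = 1312 bp
  9110 − 6290 = 2820 bp
  10223 − 9110 = 1113 bp
  11086 − 10223 = 863 bp
Sorted largest to smallest: 2948, 2820, 2030, 1312, 1113, 863 bp.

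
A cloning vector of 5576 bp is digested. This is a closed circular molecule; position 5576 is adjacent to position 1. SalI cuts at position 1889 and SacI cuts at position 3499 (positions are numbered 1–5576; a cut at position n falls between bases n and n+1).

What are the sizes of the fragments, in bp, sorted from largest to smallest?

Combined cut positions (sorted): 1889, 3499.
Circular molecule, 2 cuts → 2 fragments:
  3499 − 1889 = 1610 bp
  wrap: 5576 − 3499 + 1889 = 3966 bp
Sorted largest to smallest: 3966, 1610 bp.

3966, 1610 bp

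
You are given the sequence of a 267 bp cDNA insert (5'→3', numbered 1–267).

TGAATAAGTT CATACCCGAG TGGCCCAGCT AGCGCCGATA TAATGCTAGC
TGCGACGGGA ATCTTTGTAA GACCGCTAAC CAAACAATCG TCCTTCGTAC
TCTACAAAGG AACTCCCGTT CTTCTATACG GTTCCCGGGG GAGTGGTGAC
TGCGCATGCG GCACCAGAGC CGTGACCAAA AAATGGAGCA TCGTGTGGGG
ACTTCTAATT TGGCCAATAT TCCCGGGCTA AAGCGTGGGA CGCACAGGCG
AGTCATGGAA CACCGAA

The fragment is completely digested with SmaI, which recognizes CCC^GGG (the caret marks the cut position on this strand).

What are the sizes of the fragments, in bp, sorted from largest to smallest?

SmaI sites (CCCGGG) start at positions 134, 222.
SmaI cuts after base 3 of each site, so after positions 136, 224.
Linear molecule, 2 cuts → 3 fragments:
  1–136 → 136 bp
  137–224 → 88 bp
  225–267 → 43 bp
Sorted largest to smallest: 136, 88, 43 bp.

136, 88, 43 bp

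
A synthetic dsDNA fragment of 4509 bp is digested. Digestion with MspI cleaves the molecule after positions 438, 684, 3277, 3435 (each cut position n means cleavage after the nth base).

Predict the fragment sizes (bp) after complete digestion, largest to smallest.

2593, 1074, 438, 246, 158 bp

Linear molecule, 4 cuts → 5 fragments:
  438 − 0 = 438 bp
  684 − 438 = 246 bp
  3277 − 684 = 2593 bp
  3435 − 3277 = 158 bp
  4509 − 3435 = 1074 bp
Sorted largest to smallest: 2593, 1074, 438, 246, 158 bp.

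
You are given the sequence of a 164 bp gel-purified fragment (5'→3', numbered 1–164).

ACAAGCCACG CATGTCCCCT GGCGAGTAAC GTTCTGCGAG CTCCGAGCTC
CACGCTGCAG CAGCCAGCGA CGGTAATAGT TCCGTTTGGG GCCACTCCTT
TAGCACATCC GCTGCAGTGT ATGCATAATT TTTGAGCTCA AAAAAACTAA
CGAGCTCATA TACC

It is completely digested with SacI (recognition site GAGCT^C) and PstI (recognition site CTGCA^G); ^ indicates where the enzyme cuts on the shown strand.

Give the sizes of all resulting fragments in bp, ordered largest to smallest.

SacI sites (GAGCTC) start at positions 38, 45, 134, 152.
SacI cuts after base 5 of each site (before the last base), so after positions 42, 49, 138, 156.
PstI sites (CTGCAG) start at positions 55, 112.
PstI cuts after base 5 of each site (before the last base), so after positions 59, 116.
Combined cut positions: 42, 49, 59, 116, 138, 156.
Linear molecule, 6 cuts → 7 fragments:
  1–42 → 42 bp
  43–49 → 7 bp
  50–59 → 10 bp
  60–116 → 57 bp
  117–138 → 22 bp
  139–156 → 18 bp
  157–164 → 8 bp
Sorted largest to smallest: 57, 42, 22, 18, 10, 8, 7 bp.

57, 42, 22, 18, 10, 8, 7 bp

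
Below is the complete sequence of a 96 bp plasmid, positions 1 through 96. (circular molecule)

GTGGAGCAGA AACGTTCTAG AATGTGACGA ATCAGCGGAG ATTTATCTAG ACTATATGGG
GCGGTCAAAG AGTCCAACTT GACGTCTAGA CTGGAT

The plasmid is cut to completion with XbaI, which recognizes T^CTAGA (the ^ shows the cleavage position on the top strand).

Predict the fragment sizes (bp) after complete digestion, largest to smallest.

39, 30, 27 bp

XbaI sites (TCTAGA) start at positions 16, 46, 85.
XbaI cuts after the first base of each site, so after positions 16, 46, 85.
Circular molecule, 3 cuts → 3 fragments:
  17–46 → 30 bp
  47–85 → 39 bp
  86–96 then 1–16 → 11 + 16 = 27 bp
Sorted largest to smallest: 39, 30, 27 bp.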